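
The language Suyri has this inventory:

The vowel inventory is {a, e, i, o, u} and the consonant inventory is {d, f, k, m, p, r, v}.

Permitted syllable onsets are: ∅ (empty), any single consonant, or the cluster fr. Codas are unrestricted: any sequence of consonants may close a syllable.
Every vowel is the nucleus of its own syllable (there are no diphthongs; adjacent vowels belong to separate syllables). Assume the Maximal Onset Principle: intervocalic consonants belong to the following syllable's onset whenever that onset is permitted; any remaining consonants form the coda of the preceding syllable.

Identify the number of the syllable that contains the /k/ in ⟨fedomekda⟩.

3

Vowels present: e, o, e, a; each is a nucleus, giving 4 syllables.
σ1/σ2 boundary: /d/ → onset of the next syllable (single consonants are always licit onsets).
σ2/σ3 boundary: just /m/ — single C goes to the following onset.
σ3/σ4 boundary: cluster /kd/ — the longest permitted-onset suffix is /d/; onset = /d/, preceding coda = /k/.
So the parse is fe.do.mek.da.
The /k/ is in the coda of syllable 3 (/mek/).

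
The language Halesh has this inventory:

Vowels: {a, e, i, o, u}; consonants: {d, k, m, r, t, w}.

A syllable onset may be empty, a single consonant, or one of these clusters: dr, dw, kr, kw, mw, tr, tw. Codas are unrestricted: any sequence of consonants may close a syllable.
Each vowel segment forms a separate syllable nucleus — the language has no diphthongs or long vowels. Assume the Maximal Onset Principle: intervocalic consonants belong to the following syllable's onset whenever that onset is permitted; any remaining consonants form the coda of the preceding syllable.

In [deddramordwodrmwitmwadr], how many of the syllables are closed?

5

The vowels are e, a, o, o, i, a — 6 nuclei, so 6 syllables.
V1 /e/ – V2 /a/: /ddr/ splits as /d/ + /dr/ (/dr/ is the longest suffix that is a licit onset).
V2 /a/ – V3 /o/: just /m/ — single C goes to the following onset.
V3 /o/ – V4 /o/: /rdw/ splits as /r/ + /dw/ (/dw/ is the longest suffix that is a licit onset).
V4 /o/ – V5 /i/: cluster /drmw/ — the longest permitted-onset suffix is /mw/; onset = /mw/, preceding coda = /dr/.
V5 /i/ – V6 /a/: cluster /tmw/ — the longest permitted-onset suffix is /mw/; onset = /mw/, preceding coda = /t/.
Putting it together: ded.dra.mor.dwodr.mwit.mwadr.
Classifying each syllable: /ded/ (closed), /dra/ (open), /mor/ (closed), /dwodr/ (closed), /mwit/ (closed), /mwadr/ (closed).
Closed syllables: 5.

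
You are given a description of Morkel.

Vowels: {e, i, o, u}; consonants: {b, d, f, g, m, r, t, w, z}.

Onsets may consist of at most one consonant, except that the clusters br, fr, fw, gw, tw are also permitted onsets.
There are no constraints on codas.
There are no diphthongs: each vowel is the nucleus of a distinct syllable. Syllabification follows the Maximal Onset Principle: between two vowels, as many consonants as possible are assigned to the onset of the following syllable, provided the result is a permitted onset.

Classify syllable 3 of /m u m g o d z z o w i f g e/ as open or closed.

open

Nuclei (vowels): u, o, o, i, e → 5 syllables.
Between /u/ (V1) and /o/ (V2): /mg/; trying suffixes from longest down, /g/ is the first permitted one, so coda /m/ | onset /g/.
Between /o/ (V2) and /o/ (V3): /dzz/ splits as /dz/ + /z/ (/z/ is the longest suffix that is a licit onset).
Between /o/ (V3) and /i/ (V4): /w/ is a single consonant, so it becomes the next onset.
Between /i/ (V4) and /e/ (V5): /fg/; trying suffixes from longest down, /g/ is the first permitted one, so coda /f/ | onset /g/.
So the parse is mum.godz.zo.wif.ge.
Syllable 3 is /zo/; it ends in its nucleus with no coda, so it is open.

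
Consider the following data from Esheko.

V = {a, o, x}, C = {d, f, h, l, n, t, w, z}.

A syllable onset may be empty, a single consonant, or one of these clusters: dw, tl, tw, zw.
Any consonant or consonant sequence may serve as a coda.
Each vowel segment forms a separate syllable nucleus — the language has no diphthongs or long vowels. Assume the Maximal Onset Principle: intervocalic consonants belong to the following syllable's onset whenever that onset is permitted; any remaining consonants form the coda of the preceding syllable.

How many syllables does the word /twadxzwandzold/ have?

4

Nuclei (vowels): a, x, a, o → 4 syllables.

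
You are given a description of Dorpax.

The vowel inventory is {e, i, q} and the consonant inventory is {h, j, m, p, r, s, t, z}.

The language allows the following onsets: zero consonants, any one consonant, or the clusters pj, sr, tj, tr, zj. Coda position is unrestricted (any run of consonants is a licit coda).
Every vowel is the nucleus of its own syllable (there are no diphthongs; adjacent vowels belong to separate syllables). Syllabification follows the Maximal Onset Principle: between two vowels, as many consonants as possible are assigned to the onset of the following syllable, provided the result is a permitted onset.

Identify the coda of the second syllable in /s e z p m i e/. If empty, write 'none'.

none

Vowels present: e, i, e; each is a nucleus, giving 3 syllables.
σ1/σ2 boundary: /zpm/ splits as /zp/ + /m/ (/m/ is the longest suffix that is a licit onset).
σ2/σ3 boundary: hiatus — the boundary sits between the two vowels.
Syllabification: sezp.mi.e.
Syllable 2 is /mi/: onset /m/, nucleus /i/, coda ∅.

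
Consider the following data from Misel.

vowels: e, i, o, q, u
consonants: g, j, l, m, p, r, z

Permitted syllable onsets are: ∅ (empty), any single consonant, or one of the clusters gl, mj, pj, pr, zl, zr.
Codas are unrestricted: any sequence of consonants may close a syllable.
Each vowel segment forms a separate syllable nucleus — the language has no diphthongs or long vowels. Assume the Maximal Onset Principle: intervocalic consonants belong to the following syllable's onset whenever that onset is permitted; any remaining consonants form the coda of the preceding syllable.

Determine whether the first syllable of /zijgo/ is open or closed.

closed

Vowels present: i, o; each is a nucleus, giving 2 syllables.
V1 /i/ – V2 /o/: /jg/ splits as /j/ + /g/ (/g/ is the longest suffix that is a licit onset).
Syllabification: zij.go.
Syllable 1 is /zij/ with coda /j/, so it is closed.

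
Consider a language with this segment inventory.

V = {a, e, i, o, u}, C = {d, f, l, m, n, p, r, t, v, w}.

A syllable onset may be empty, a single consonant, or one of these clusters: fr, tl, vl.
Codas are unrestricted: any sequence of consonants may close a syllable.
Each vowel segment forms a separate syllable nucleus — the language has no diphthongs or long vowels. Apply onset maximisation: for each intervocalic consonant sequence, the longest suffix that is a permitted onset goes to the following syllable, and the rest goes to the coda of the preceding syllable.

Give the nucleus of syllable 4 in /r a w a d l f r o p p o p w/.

o

Vowels present: a, a, o, o; each is a nucleus, giving 4 syllables.
The fourth nucleus (vowel 4 from the left) is /o/.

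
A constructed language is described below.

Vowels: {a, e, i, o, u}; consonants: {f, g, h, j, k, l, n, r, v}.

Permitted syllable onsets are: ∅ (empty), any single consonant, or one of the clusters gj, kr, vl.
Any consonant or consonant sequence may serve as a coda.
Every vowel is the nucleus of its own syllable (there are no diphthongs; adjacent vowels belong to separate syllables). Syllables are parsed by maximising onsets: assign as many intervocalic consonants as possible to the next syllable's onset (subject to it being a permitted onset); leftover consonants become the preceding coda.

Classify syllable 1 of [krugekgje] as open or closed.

The vowels are u, e, e — 3 nuclei, so 3 syllables.
V1 /u/ – V2 /e/: /g/ → onset of the next syllable (single consonants are always licit onsets).
V2 /e/ – V3 /e/: cluster /kgj/ — the longest permitted-onset suffix is /gj/; onset = /gj/, preceding coda = /k/.
Putting it together: kru.gek.gje.
Syllable 1 is /kru/; it ends in its nucleus with no coda, so it is open.

open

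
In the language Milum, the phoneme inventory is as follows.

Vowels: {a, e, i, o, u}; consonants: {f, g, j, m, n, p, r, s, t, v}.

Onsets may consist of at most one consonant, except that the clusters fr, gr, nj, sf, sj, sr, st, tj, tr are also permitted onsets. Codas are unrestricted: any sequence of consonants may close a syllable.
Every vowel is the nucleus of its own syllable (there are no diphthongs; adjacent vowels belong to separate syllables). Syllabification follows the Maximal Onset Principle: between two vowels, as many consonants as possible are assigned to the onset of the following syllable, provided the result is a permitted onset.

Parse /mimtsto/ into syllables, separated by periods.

Nuclei (vowels): i, o → 2 syllables.
V1 /i/ – V2 /o/: /mtst/ splits as /mt/ + /st/ (/st/ is the longest suffix that is a licit onset).

mimt.sto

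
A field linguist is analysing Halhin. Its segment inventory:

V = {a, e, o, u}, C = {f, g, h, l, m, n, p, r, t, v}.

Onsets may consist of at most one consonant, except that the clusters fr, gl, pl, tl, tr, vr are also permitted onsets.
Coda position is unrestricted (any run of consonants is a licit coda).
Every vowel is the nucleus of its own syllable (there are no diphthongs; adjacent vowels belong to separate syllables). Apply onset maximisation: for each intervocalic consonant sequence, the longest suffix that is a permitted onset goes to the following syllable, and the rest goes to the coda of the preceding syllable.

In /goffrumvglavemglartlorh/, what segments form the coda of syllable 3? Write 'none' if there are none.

Nuclei (vowels): o, u, a, e, a, o → 6 syllables.
V1 /o/ – V2 /u/: /ffr/ — longest licit onset from the right is /fr/, leaving /f/ as coda.
V2 /u/ – V3 /a/: cluster /mvgl/ — the longest permitted-onset suffix is /gl/; onset = /gl/, preceding coda = /mv/.
V3 /a/ – V4 /e/: /v/ is a single consonant, so it becomes the next onset.
V4 /e/ – V5 /a/: /mgl/ splits as /m/ + /gl/ (/gl/ is the longest suffix that is a licit onset).
V5 /a/ – V6 /o/: /rtl/ — longest licit onset from the right is /tl/, leaving /r/ as coda.
So the parse is gof.frumv.gla.vem.glar.tlorh.
Syllable 3 is /gla/: onset /gl/, nucleus /a/, coda ∅.

none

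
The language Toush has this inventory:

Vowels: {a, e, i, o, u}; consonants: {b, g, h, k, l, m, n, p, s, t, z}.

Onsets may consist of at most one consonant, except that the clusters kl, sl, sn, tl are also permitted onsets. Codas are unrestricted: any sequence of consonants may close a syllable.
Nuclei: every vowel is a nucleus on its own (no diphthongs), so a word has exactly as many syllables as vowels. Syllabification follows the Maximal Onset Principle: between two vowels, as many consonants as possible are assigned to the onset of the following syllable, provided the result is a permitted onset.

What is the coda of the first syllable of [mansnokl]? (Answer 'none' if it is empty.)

n

The vowels are a, o — 2 nuclei, so 2 syllables.
/a…o/ gap (V1→V2): cluster /nsn/ — the longest permitted-onset suffix is /sn/; onset = /sn/, preceding coda = /n/.
Result: man.snokl.
Syllable 1 is /man/: onset /m/, nucleus /a/, coda /n/.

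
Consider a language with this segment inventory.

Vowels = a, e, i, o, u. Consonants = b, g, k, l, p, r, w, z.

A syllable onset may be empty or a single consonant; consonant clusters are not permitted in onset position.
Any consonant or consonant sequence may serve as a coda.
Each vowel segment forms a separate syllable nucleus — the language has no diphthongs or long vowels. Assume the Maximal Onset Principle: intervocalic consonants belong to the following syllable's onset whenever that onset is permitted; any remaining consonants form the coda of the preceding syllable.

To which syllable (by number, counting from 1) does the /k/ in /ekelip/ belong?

Vowels present: e, e, i; each is a nucleus, giving 3 syllables.
σ1/σ2 boundary: /k/ is a single consonant, so it becomes the next onset.
σ2/σ3 boundary: /l/ → onset of the next syllable (single consonants are always licit onsets).
Result: e.ke.lip.
The /k/ is in the onset of syllable 2 (/ke/).

2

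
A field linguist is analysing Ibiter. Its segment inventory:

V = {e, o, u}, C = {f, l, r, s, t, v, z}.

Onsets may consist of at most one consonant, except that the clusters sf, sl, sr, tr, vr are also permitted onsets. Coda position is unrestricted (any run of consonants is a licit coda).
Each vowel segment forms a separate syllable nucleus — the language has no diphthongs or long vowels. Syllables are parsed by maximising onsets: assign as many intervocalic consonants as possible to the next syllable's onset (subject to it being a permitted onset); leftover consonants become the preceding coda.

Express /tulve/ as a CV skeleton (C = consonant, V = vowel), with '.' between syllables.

The vowels are u, e — 2 nuclei, so 2 syllables.
σ1/σ2 boundary: /lv/; trying suffixes from longest down, /v/ is the first permitted one, so coda /l/ | onset /v/.
Putting it together: tul.ve.
Mapping each syllable to C/V: /tul/ → CVC, /ve/ → CV.

CVC.CV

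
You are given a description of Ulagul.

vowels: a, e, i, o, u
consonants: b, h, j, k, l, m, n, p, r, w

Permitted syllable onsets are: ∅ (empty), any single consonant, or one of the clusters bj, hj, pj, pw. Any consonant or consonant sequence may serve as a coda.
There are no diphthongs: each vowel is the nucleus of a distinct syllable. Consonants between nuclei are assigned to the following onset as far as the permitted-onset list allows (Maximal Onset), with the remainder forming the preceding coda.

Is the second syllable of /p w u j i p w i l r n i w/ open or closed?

Nuclei (vowels): u, i, i, i → 4 syllables.
Between /u/ (V1) and /i/ (V2): just /j/ — single C goes to the following onset.
Between /i/ (V2) and /i/ (V3): /pw/ — entire cluster is a permitted onset → onset /pw/, coda ∅.
Between /i/ (V3) and /i/ (V4): cluster /lrn/ — the longest permitted-onset suffix is /n/; onset = /n/, preceding coda = /lr/.
Syllabification: pwu.ji.pwilr.niw.
Syllable 2 is /ji/; it ends in its nucleus with no coda, so it is open.

open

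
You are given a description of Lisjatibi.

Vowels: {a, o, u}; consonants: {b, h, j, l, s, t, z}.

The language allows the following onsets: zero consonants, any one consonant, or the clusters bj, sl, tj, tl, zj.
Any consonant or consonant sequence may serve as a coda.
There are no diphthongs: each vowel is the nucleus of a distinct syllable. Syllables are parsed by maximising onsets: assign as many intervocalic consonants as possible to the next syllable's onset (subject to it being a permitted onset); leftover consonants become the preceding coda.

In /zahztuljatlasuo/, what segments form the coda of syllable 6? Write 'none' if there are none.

The vowels are a, u, a, a, u, o — 6 nuclei, so 6 syllables.
σ1/σ2 boundary: /hzt/ splits as /hz/ + /t/ (/t/ is the longest suffix that is a licit onset).
σ2/σ3 boundary: cluster /lj/ — the longest permitted-onset suffix is /j/; onset = /j/, preceding coda = /l/.
σ3/σ4 boundary: cluster /tl/ — /tl/ is itself a permitted onset, so the whole cluster goes right; preceding coda = ∅.
σ4/σ5 boundary: just /s/ — single C goes to the following onset.
σ5/σ6 boundary: nothing intervenes; syllable break is V.V.
Syllabification: zahz.tul.ja.tla.su.o.
Syllable 6 is /o/: onset ∅, nucleus /o/, coda ∅.

none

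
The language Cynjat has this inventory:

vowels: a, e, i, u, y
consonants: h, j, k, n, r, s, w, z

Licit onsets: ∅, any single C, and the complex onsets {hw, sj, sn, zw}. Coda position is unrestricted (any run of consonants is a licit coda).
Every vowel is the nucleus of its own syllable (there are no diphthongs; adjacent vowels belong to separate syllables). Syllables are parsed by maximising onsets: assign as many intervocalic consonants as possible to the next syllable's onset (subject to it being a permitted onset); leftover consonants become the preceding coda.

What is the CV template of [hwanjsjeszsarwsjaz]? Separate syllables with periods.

CCVCC.CCVCC.CVCC.CCVC

Nuclei (vowels): a, e, a, a → 4 syllables.
Between /a/ (V1) and /e/ (V2): cluster /njsj/ — the longest permitted-onset suffix is /sj/; onset = /sj/, preceding coda = /nj/.
Between /e/ (V2) and /a/ (V3): /szs/ — longest licit onset from the right is /s/, leaving /sz/ as coda.
Between /a/ (V3) and /a/ (V4): /rwsj/ — longest licit onset from the right is /sj/, leaving /rw/ as coda.
Result: hwanj.sjesz.sarw.sjaz.
Mapping each syllable to C/V: /hwanj/ → CCVCC, /sjesz/ → CCVCC, /sarw/ → CVCC, /sjaz/ → CCVC.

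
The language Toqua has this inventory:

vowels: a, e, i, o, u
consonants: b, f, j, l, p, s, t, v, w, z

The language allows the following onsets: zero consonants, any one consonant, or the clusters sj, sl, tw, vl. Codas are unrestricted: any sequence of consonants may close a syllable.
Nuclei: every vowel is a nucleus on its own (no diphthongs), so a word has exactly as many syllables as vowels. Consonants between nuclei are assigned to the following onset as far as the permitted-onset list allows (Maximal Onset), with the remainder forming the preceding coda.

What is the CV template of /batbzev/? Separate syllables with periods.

CVCC.CVC

Vowels present: a, e; each is a nucleus, giving 2 syllables.
/a…e/ gap (V1→V2): /tbz/ — longest licit onset from the right is /z/, leaving /tb/ as coda.
Result: batb.zev.
Mapping each syllable to C/V: /batb/ → CVCC, /zev/ → CVC.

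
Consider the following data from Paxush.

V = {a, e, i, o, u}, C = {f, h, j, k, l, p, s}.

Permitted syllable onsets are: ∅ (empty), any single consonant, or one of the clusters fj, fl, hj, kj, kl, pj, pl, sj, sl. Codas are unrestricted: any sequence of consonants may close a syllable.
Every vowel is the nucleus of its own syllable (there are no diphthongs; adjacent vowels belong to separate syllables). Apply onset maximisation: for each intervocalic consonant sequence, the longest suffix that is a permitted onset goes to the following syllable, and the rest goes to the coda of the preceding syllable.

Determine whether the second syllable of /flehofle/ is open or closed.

open

Nuclei (vowels): e, o, e → 3 syllables.
σ1/σ2 boundary: /h/ → onset of the next syllable (single consonants are always licit onsets).
σ2/σ3 boundary: cluster /fl/ — /fl/ is itself a permitted onset, so the whole cluster goes right; preceding coda = ∅.
Result: fle.ho.fle.
Syllable 2 is /ho/; it ends in its nucleus with no coda, so it is open.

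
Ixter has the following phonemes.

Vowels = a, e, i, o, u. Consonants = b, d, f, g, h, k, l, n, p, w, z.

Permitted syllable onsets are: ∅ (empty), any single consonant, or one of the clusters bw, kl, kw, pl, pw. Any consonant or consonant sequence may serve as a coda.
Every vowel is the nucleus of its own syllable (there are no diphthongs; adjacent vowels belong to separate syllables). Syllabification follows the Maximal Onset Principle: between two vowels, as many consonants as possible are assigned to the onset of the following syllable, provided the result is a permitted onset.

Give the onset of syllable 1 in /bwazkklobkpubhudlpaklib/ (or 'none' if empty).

bw

Nuclei (vowels): a, o, u, u, a, i → 6 syllables.
σ1/σ2 boundary: /zkkl/; trying suffixes from longest down, /kl/ is the first permitted one, so coda /zk/ | onset /kl/.
σ2/σ3 boundary: /bkp/; trying suffixes from longest down, /p/ is the first permitted one, so coda /bk/ | onset /p/.
σ3/σ4 boundary: /bh/; trying suffixes from longest down, /h/ is the first permitted one, so coda /b/ | onset /h/.
σ4/σ5 boundary: cluster /dlp/ — the longest permitted-onset suffix is /p/; onset = /p/, preceding coda = /dl/.
σ5/σ6 boundary: cluster /kl/ — /kl/ is itself a permitted onset, so the whole cluster goes right; preceding coda = ∅.
Syllabification: bwazk.klobk.pub.hudl.pa.klib.
Syllable 1 is /bwazk/: onset /bw/, nucleus /a/, coda /zk/.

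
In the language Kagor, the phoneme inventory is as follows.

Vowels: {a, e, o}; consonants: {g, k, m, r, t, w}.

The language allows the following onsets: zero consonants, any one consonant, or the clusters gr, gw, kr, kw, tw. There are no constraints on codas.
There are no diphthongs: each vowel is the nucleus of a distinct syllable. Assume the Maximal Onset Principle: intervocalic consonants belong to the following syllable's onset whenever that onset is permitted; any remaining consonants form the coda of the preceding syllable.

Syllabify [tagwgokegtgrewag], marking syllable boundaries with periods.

Vowels present: a, o, e, e, a; each is a nucleus, giving 5 syllables.
Between /a/ (V1) and /o/ (V2): cluster /gwg/ — the longest permitted-onset suffix is /g/; onset = /g/, preceding coda = /gw/.
Between /o/ (V2) and /e/ (V3): /k/ is a single consonant, so it becomes the next onset.
Between /e/ (V3) and /e/ (V4): cluster /gtgr/ — the longest permitted-onset suffix is /gr/; onset = /gr/, preceding coda = /gt/.
Between /e/ (V4) and /a/ (V5): /w/ is a single consonant, so it becomes the next onset.

tagw.go.kegt.gre.wag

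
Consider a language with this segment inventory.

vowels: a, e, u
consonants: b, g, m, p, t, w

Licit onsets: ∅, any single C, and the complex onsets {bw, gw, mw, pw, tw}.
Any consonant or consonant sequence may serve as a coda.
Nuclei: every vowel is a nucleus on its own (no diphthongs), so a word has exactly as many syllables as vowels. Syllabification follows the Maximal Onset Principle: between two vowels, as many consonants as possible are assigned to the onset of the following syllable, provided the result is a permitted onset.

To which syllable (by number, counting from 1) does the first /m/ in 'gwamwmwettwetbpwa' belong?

The vowels are a, e, e, a — 4 nuclei, so 4 syllables.
σ1/σ2 boundary: cluster /mwmw/ — the longest permitted-onset suffix is /mw/; onset = /mw/, preceding coda = /mw/.
σ2/σ3 boundary: /ttw/ splits as /t/ + /tw/ (/tw/ is the longest suffix that is a licit onset).
σ3/σ4 boundary: /tbpw/ splits as /tb/ + /pw/ (/pw/ is the longest suffix that is a licit onset).
Result: gwamw.mwet.twetb.pwa.
The first /m/ is in the coda of syllable 1 (/gwamw/).

1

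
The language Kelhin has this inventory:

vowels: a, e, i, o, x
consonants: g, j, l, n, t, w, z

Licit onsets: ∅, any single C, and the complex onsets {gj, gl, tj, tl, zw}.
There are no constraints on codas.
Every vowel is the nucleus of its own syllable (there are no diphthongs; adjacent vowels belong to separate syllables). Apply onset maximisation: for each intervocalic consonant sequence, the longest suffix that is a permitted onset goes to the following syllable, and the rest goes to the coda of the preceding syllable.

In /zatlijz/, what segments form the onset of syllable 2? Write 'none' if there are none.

tl

The vowels are a, i — 2 nuclei, so 2 syllables.
/a…i/ gap (V1→V2): /tl/ is a licit onset in full, so it all attaches to the next syllable.
Result: za.tlijz.
Syllable 2 is /tlijz/: onset /tl/, nucleus /i/, coda /jz/.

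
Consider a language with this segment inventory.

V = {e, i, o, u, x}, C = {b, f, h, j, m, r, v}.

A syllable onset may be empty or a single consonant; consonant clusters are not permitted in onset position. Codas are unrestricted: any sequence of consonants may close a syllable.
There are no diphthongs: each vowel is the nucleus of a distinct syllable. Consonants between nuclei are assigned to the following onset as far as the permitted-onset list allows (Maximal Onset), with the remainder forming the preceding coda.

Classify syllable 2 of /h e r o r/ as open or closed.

The vowels are e, o — 2 nuclei, so 2 syllables.
σ1/σ2 boundary: just /r/ — single C goes to the following onset.
So the parse is he.ror.
Syllable 2 is /ror/ with coda /r/, so it is closed.

closed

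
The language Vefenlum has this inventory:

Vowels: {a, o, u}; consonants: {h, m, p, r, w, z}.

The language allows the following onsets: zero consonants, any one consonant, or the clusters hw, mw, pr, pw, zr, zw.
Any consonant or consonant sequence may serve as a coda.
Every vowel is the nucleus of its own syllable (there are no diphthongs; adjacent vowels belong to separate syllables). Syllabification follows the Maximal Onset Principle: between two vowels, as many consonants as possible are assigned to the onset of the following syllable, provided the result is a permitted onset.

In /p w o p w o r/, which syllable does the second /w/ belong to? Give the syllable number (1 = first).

The vowels are o, o — 2 nuclei, so 2 syllables.
V1 /o/ – V2 /o/: /pw/ — entire cluster is a permitted onset → onset /pw/, coda ∅.
So the parse is pwo.pwor.
The second /w/ is in the onset of syllable 2 (/pwor/).

2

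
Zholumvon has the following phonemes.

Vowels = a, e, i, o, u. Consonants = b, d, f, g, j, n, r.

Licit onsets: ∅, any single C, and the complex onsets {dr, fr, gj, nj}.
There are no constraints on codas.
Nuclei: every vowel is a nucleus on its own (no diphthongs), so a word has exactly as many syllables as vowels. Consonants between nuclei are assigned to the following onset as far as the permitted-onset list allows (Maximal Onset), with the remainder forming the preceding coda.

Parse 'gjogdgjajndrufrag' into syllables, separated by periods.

Vowels present: o, a, u, a; each is a nucleus, giving 4 syllables.
Between /o/ (V1) and /a/ (V2): /gdgj/ — longest licit onset from the right is /gj/, leaving /gd/ as coda.
Between /a/ (V2) and /u/ (V3): cluster /jndr/ — the longest permitted-onset suffix is /dr/; onset = /dr/, preceding coda = /jn/.
Between /u/ (V3) and /a/ (V4): cluster /fr/ — /fr/ is itself a permitted onset, so the whole cluster goes right; preceding coda = ∅.

gjogd.gjajn.dru.frag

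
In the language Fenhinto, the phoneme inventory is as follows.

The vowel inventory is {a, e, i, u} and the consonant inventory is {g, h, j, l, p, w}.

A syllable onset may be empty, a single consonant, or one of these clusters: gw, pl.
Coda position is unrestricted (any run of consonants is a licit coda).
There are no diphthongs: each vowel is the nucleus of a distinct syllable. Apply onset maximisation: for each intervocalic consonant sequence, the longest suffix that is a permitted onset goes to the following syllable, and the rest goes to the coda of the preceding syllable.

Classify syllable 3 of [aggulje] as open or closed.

open

Vowels present: a, u, e; each is a nucleus, giving 3 syllables.
σ1/σ2 boundary: /gg/ — longest licit onset from the right is /g/, leaving /g/ as coda.
σ2/σ3 boundary: /lj/ splits as /l/ + /j/ (/j/ is the longest suffix that is a licit onset).
Syllabification: ag.gul.je.
Syllable 3 is /je/; it ends in its nucleus with no coda, so it is open.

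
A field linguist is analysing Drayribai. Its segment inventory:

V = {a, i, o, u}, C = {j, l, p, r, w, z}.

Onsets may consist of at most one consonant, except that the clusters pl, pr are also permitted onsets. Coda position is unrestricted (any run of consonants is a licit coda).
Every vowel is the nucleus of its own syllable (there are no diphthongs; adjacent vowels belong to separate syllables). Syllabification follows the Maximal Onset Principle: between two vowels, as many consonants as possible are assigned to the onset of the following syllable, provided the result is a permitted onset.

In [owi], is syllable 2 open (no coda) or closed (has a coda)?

Nuclei (vowels): o, i → 2 syllables.
Between /o/ (V1) and /i/ (V2): just /w/ — single C goes to the following onset.
Result: o.wi.
Syllable 2 is /wi/; it ends in its nucleus with no coda, so it is open.

open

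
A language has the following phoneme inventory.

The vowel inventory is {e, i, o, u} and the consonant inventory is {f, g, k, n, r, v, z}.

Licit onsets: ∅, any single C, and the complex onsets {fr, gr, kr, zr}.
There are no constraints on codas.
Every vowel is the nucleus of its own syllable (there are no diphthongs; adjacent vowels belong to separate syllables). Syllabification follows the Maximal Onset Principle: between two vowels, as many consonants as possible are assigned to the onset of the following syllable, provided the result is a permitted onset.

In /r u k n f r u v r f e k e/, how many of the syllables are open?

2

The vowels are u, u, e, e — 4 nuclei, so 4 syllables.
V1 /u/ – V2 /u/: /knfr/ splits as /kn/ + /fr/ (/fr/ is the longest suffix that is a licit onset).
V2 /u/ – V3 /e/: /vrf/ — longest licit onset from the right is /f/, leaving /vr/ as coda.
V3 /e/ – V4 /e/: just /k/ — single C goes to the following onset.
Syllabification: rukn.fruvr.fe.ke.
Classifying each syllable: /rukn/ (closed), /fruvr/ (closed), /fe/ (open), /ke/ (open).
Open syllables: 2.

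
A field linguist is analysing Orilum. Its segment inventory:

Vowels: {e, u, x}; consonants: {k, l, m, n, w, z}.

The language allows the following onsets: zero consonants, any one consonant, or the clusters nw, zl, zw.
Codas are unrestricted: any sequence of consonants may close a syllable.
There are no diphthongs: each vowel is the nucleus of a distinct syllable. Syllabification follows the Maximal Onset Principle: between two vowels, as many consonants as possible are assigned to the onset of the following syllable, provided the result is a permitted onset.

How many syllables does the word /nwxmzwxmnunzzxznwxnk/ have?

5

Nuclei (vowels): x, x, u, x, x → 5 syllables.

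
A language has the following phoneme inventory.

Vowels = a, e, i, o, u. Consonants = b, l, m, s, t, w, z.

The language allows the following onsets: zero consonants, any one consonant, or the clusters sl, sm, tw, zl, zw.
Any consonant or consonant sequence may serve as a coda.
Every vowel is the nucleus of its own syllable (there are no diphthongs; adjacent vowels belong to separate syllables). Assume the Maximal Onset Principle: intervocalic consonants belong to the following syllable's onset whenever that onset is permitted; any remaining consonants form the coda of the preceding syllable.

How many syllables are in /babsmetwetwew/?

The vowels are a, e, e, e — 4 nuclei, so 4 syllables.

4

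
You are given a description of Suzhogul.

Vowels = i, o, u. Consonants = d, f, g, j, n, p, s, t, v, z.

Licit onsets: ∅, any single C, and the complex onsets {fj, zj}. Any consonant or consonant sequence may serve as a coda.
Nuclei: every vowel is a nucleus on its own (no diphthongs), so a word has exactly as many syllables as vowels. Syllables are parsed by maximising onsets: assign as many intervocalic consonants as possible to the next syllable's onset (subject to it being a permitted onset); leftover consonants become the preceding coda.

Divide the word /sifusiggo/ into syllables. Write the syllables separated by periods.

si.fu.sig.go

The vowels are i, u, i, o — 4 nuclei, so 4 syllables.
Between /i/ (V1) and /u/ (V2): /f/ is a single consonant, so it becomes the next onset.
Between /u/ (V2) and /i/ (V3): just /s/ — single C goes to the following onset.
Between /i/ (V3) and /o/ (V4): /gg/ — longest licit onset from the right is /g/, leaving /g/ as coda.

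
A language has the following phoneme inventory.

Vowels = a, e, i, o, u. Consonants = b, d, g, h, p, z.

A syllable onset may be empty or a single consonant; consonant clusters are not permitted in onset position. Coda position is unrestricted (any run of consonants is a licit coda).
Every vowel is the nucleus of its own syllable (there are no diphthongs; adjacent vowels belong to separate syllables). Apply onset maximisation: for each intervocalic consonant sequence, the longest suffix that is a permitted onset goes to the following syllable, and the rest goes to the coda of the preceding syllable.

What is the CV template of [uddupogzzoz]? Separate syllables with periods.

VC.CV.CVCC.CVC

Vowels present: u, u, o, o; each is a nucleus, giving 4 syllables.
Between /u/ (V1) and /u/ (V2): cluster /dd/ — the longest permitted-onset suffix is /d/; onset = /d/, preceding coda = /d/.
Between /u/ (V2) and /o/ (V3): just /p/ — single C goes to the following onset.
Between /o/ (V3) and /o/ (V4): /gzz/ — longest licit onset from the right is /z/, leaving /gz/ as coda.
Syllabification: ud.du.pogz.zoz.
Mapping each syllable to C/V: /ud/ → VC, /du/ → CV, /pogz/ → CVCC, /zoz/ → CVC.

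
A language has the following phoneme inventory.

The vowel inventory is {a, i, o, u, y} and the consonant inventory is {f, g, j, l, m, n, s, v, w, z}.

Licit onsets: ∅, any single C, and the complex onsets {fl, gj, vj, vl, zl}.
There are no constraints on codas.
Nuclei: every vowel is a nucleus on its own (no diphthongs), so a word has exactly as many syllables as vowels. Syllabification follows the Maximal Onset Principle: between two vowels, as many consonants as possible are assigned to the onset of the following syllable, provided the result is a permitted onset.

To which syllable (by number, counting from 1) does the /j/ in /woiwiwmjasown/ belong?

Vowels present: o, i, i, a, o; each is a nucleus, giving 5 syllables.
V1 /o/ – V2 /i/: no consonants, so the boundary falls immediately after /o/.
V2 /i/ – V3 /i/: just /w/ — single C goes to the following onset.
V3 /i/ – V4 /a/: /wmj/ — longest licit onset from the right is /j/, leaving /wm/ as coda.
V4 /a/ – V5 /o/: /s/ → onset of the next syllable (single consonants are always licit onsets).
Syllabification: wo.i.wiwm.ja.sown.
The /j/ is in the onset of syllable 4 (/ja/).

4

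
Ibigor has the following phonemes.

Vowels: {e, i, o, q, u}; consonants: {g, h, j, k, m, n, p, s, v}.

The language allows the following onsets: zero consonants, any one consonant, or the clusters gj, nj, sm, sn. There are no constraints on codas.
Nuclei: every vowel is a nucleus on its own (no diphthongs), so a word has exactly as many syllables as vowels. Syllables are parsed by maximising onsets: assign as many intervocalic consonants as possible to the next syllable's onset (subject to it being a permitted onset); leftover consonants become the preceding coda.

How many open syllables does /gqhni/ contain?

The vowels are q, i — 2 nuclei, so 2 syllables.
σ1/σ2 boundary: /hn/ splits as /h/ + /n/ (/n/ is the longest suffix that is a licit onset).
Syllabification: gqh.ni.
Classifying each syllable: /gqh/ (closed), /ni/ (open).
Open syllables: 1.

1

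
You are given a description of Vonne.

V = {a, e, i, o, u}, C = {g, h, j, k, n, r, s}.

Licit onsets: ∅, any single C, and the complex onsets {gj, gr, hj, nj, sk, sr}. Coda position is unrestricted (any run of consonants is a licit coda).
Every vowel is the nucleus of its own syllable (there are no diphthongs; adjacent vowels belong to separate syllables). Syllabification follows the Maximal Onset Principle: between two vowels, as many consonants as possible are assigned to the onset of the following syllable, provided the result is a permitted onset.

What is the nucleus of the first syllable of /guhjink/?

Nuclei (vowels): u, i → 2 syllables.
The first nucleus (vowel 1 from the left) is /u/.

u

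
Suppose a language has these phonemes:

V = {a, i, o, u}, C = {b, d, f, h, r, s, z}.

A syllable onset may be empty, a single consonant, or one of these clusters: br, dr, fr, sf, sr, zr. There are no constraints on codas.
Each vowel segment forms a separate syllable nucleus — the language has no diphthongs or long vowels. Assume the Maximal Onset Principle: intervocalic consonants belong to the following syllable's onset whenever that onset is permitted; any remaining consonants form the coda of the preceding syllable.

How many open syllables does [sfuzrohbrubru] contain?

Nuclei (vowels): u, o, u, u → 4 syllables.
Between /u/ (V1) and /o/ (V2): cluster /zr/ — /zr/ is itself a permitted onset, so the whole cluster goes right; preceding coda = ∅.
Between /o/ (V2) and /u/ (V3): /hbr/ splits as /h/ + /br/ (/br/ is the longest suffix that is a licit onset).
Between /u/ (V3) and /u/ (V4): /br/ is a licit onset in full, so it all attaches to the next syllable.
Syllabification: sfu.zroh.bru.bru.
Classifying each syllable: /sfu/ (open), /zroh/ (closed), /bru/ (open), /bru/ (open).
Open syllables: 3.

3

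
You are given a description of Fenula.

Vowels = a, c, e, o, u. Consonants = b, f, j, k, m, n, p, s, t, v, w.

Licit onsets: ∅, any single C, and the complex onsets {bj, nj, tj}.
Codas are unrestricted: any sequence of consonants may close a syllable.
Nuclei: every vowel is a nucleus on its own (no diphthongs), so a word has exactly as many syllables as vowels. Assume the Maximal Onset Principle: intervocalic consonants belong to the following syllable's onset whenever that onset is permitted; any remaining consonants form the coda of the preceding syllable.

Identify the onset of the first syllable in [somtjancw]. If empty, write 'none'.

Vowels present: o, a, c; each is a nucleus, giving 3 syllables.
σ1/σ2 boundary: /mtj/ splits as /m/ + /tj/ (/tj/ is the longest suffix that is a licit onset).
σ2/σ3 boundary: /n/ is a single consonant, so it becomes the next onset.
Putting it together: som.tja.ncw.
Syllable 1 is /som/: onset /s/, nucleus /o/, coda /m/.

s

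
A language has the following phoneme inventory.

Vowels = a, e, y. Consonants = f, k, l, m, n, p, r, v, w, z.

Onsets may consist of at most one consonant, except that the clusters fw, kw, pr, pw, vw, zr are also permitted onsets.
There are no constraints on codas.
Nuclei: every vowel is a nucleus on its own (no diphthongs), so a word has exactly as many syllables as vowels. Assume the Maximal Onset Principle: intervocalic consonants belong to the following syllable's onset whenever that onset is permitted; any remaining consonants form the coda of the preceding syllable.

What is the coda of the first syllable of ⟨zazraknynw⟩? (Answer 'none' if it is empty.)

none

The vowels are a, a, y — 3 nuclei, so 3 syllables.
σ1/σ2 boundary: /zr/ — entire cluster is a permitted onset → onset /zr/, coda ∅.
σ2/σ3 boundary: /kn/ — longest licit onset from the right is /n/, leaving /k/ as coda.
So the parse is za.zrak.nynw.
Syllable 1 is /za/: onset /z/, nucleus /a/, coda ∅.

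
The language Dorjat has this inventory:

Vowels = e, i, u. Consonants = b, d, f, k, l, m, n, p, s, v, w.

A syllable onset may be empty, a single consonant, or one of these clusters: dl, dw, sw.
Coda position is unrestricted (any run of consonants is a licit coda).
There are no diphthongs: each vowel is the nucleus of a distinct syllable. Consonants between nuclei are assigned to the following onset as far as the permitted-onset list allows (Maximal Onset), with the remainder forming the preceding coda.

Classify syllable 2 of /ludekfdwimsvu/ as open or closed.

Nuclei (vowels): u, e, i, u → 4 syllables.
/u…e/ gap (V1→V2): /d/ is a single consonant, so it becomes the next onset.
/e…i/ gap (V2→V3): /kfdw/ splits as /kf/ + /dw/ (/dw/ is the longest suffix that is a licit onset).
/i…u/ gap (V3→V4): /msv/; trying suffixes from longest down, /v/ is the first permitted one, so coda /ms/ | onset /v/.
Putting it together: lu.dekf.dwims.vu.
Syllable 2 is /dekf/ with coda /kf/, so it is closed.

closed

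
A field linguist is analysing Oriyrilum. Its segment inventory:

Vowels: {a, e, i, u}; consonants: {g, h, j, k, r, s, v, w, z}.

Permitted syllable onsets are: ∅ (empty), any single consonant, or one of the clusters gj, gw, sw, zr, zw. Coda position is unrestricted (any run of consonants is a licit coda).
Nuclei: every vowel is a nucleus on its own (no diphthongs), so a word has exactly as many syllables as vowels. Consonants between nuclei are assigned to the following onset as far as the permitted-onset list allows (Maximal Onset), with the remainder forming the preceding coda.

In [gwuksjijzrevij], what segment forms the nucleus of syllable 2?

i

The vowels are u, i, e, i — 4 nuclei, so 4 syllables.
The second nucleus (vowel 2 from the left) is /i/.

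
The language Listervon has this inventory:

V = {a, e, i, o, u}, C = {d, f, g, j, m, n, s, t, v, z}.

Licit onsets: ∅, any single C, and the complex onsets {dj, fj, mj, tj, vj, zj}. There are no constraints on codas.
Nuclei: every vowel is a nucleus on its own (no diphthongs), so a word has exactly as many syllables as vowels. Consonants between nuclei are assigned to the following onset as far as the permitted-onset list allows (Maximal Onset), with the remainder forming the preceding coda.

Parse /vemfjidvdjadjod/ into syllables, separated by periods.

vem.fjidv.dja.djod

Nuclei (vowels): e, i, a, o → 4 syllables.
/e…i/ gap (V1→V2): /mfj/; trying suffixes from longest down, /fj/ is the first permitted one, so coda /m/ | onset /fj/.
/i…a/ gap (V2→V3): /dvdj/ splits as /dv/ + /dj/ (/dj/ is the longest suffix that is a licit onset).
/a…o/ gap (V3→V4): /dj/ — entire cluster is a permitted onset → onset /dj/, coda ∅.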